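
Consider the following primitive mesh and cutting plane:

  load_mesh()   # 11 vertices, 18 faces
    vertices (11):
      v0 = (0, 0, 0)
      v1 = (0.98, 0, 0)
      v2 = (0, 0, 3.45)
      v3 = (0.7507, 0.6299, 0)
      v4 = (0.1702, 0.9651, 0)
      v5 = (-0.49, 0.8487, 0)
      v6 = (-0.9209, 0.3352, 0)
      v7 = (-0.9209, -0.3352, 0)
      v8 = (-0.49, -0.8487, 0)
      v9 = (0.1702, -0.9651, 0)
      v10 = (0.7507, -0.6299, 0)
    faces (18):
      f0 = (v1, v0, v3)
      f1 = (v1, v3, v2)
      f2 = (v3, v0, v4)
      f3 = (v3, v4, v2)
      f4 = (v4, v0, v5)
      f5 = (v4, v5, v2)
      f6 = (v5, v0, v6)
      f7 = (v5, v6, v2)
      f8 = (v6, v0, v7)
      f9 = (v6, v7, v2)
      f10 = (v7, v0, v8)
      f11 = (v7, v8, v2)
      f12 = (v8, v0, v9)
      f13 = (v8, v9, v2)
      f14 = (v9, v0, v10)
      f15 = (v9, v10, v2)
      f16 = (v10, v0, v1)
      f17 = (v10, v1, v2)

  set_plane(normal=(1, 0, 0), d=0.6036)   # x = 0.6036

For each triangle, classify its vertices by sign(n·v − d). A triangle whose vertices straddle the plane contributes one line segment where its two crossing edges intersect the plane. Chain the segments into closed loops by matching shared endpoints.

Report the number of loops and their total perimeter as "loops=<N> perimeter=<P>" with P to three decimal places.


Straddling triangles (8 of 18):
  (v1,v0,v3) [+-+] → (0.6036, 0, 0)–(0.6036, 0.506471, 0)  len=0.5065
  (v1,v3,v2) [++-] → (0.6036, 0.506471, 0.676029)–(0.6036, 0, 1.32508)  len=0.8233
  (v3,v0,v4) [+--] → (0.6036, 0.506471, 0)–(0.6036, 0.71484, 0)  len=0.2084
  (v3,v4,v2) [+--] → (0.6036, 0.71484, 0)–(0.6036, 0.506471, 0.676029)  len=0.7074
  (v9,v0,v10) [--+] → (0.6036, -0.506471, 0)–(0.6036, -0.71484, 0)  len=0.2084
  (v9,v10,v2) [-+-] → (0.6036, -0.71484, 0)–(0.6036, -0.506471, 0.676029)  len=0.7074
  (v10,v0,v1) [+-+] → (0.6036, -0.506471, 0)–(0.6036, 0, 0)  len=0.5065
  (v10,v1,v2) [++-] → (0.6036, 0, 1.32508)–(0.6036, -0.506471, 0.676029)  len=0.8233

Chained into 1 loop(s):
  loop 1: 8 segments, perimeter = 4.4911
Total perimeter = 4.491

loops=1 perimeter=4.491


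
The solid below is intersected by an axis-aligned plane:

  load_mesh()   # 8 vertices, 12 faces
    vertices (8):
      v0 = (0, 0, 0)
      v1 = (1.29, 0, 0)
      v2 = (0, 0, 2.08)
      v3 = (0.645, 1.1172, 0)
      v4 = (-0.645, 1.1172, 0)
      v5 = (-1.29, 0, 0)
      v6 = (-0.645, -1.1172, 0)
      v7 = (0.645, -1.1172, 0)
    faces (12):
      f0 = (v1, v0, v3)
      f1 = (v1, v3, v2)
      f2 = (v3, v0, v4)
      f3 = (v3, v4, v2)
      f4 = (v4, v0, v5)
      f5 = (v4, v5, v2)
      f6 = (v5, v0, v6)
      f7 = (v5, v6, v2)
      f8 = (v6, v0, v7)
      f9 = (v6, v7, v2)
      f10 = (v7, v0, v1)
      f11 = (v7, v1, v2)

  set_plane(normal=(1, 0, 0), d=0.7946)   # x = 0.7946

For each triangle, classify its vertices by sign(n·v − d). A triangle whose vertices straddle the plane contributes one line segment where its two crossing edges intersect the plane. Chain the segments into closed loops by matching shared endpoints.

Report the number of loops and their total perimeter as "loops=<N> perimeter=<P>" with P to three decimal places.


loops=1 perimeter=4.061

Straddling triangles (4 of 12):
  (v1,v0,v3) [+--] → (0.7946, 0, 0)–(0.7946, 0.858079, 0)  len=0.8581
  (v1,v3,v2) [+--] → (0.7946, 0.858079, 0)–(0.7946, 0, 0.798784)  len=1.1723
  (v7,v0,v1) [--+] → (0.7946, 0, 0)–(0.7946, -0.858079, 0)  len=0.8581
  (v7,v1,v2) [-+-] → (0.7946, -0.858079, 0)–(0.7946, 0, 0.798784)  len=1.1723

Chained into 1 loop(s):
  loop 1: 4 segments, perimeter = 4.0608
Total perimeter = 4.061


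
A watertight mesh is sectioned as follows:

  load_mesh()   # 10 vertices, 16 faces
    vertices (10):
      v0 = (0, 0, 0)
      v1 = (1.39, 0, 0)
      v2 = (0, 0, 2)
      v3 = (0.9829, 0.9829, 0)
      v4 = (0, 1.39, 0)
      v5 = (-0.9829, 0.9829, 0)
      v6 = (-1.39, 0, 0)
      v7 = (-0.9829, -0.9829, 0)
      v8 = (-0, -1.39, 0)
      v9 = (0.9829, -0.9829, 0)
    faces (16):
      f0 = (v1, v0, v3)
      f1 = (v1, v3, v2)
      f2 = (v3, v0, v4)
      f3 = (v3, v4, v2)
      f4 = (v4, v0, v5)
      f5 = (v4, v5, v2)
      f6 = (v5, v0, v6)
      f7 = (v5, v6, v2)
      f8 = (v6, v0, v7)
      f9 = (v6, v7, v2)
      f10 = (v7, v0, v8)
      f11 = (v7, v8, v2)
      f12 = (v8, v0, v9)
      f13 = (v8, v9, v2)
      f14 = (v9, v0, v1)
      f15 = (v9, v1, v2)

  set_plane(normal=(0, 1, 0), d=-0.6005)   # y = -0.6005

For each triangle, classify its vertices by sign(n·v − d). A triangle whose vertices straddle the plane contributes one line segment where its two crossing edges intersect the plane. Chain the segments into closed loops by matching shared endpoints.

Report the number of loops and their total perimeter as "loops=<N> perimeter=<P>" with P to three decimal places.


Straddling triangles (8 of 16):
  (v6,v0,v7) [++-] → (-0.6005, -0.6005, 0)–(-1.14128, -0.6005, 0)  len=0.5408
  (v6,v7,v2) [+-+] → (-1.14128, -0.6005, 0)–(-0.6005, -0.6005, 0.778106)  len=0.9476
  (v7,v0,v8) [-+-] → (-0.6005, -0.6005, 0)–(0, -0.6005, 0)  len=0.6005
  (v7,v8,v2) [--+] → (0, -0.6005, 1.13597)–(-0.6005, -0.6005, 0.778106)  len=0.6990
  (v8,v0,v9) [-+-] → (0, -0.6005, 0)–(0.6005, -0.6005, 0)  len=0.6005
  (v8,v9,v2) [--+] → (0.6005, -0.6005, 0.778106)–(0, -0.6005, 1.13597)  len=0.6990
  (v9,v0,v1) [-++] → (0.6005, -0.6005, 0)–(1.14128, -0.6005, 0)  len=0.5408
  (v9,v1,v2) [-++] → (1.14128, -0.6005, 0)–(0.6005, -0.6005, 0.778106)  len=0.9476

Chained into 1 loop(s):
  loop 1: 8 segments, perimeter = 5.5758
Total perimeter = 5.576

loops=1 perimeter=5.576


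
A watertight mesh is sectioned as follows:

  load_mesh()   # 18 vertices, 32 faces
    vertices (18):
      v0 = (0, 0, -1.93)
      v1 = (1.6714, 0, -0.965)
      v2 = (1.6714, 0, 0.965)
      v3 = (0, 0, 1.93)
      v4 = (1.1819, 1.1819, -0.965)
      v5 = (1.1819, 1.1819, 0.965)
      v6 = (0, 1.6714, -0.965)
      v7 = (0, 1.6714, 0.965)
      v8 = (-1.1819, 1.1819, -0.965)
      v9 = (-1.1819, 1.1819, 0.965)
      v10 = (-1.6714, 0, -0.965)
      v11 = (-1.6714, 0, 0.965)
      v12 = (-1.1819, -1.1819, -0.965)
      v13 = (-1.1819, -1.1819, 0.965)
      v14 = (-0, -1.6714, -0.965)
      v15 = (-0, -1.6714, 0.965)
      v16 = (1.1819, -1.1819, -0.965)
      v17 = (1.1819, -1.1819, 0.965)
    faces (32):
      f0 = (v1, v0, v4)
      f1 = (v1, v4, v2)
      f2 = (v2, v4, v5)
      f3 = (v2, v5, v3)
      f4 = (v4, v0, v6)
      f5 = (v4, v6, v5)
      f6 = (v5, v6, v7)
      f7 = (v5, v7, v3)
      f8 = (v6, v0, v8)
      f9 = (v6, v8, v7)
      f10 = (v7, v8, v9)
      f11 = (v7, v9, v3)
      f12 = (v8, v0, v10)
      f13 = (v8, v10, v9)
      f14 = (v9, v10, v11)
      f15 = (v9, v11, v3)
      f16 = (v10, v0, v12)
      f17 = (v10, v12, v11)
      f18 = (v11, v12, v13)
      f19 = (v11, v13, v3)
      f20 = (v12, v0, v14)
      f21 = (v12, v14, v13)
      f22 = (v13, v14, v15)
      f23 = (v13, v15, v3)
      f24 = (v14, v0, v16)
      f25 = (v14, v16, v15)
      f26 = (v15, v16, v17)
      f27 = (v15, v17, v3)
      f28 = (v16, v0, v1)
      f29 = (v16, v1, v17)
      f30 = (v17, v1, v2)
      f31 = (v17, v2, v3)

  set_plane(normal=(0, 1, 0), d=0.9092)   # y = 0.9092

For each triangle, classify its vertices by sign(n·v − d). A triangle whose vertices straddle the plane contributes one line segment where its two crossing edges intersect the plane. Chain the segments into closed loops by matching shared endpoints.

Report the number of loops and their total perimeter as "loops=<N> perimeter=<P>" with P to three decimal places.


Straddling triangles (12 of 32):
  (v1,v0,v4) [--+] → (0.9092, 0.9092, -1.18765)–(1.29484, 0.9092, -0.965)  len=0.4453
  (v1,v4,v2) [-+-] → (1.29484, 0.9092, -0.965)–(1.29484, 0.9092, -0.519691)  len=0.4453
  (v2,v4,v5) [-++] → (1.29484, 0.9092, -0.519691)–(1.29484, 0.9092, 0.965)  len=1.4847
  (v2,v5,v3) [-+-] → (1.29484, 0.9092, 0.965)–(0.9092, 0.9092, 1.18765)  len=0.4453
  (v4,v0,v6) [+-+] → (0.9092, 0.9092, -1.18765)–(0, 0.9092, -1.40506)  len=0.9348
  (v5,v7,v3) [++-] → (0, 0.9092, 1.40506)–(0.9092, 0.9092, 1.18765)  len=0.9348
  (v6,v0,v8) [+-+] → (0, 0.9092, -1.40506)–(-0.9092, 0.9092, -1.18765)  len=0.9348
  (v7,v9,v3) [++-] → (-0.9092, 0.9092, 1.18765)–(0, 0.9092, 1.40506)  len=0.9348
  (v8,v0,v10) [+--] → (-0.9092, 0.9092, -1.18765)–(-1.29484, 0.9092, -0.965)  len=0.4453
  (v8,v10,v9) [+-+] → (-1.29484, 0.9092, -0.965)–(-1.29484, 0.9092, 0.519691)  len=1.4847
  (v9,v10,v11) [+--] → (-1.29484, 0.9092, 0.519691)–(-1.29484, 0.9092, 0.965)  len=0.4453
  (v9,v11,v3) [+--] → (-1.29484, 0.9092, 0.965)–(-0.9092, 0.9092, 1.18765)  len=0.4453

Chained into 1 loop(s):
  loop 1: 12 segments, perimeter = 9.3805
Total perimeter = 9.381

loops=1 perimeter=9.381


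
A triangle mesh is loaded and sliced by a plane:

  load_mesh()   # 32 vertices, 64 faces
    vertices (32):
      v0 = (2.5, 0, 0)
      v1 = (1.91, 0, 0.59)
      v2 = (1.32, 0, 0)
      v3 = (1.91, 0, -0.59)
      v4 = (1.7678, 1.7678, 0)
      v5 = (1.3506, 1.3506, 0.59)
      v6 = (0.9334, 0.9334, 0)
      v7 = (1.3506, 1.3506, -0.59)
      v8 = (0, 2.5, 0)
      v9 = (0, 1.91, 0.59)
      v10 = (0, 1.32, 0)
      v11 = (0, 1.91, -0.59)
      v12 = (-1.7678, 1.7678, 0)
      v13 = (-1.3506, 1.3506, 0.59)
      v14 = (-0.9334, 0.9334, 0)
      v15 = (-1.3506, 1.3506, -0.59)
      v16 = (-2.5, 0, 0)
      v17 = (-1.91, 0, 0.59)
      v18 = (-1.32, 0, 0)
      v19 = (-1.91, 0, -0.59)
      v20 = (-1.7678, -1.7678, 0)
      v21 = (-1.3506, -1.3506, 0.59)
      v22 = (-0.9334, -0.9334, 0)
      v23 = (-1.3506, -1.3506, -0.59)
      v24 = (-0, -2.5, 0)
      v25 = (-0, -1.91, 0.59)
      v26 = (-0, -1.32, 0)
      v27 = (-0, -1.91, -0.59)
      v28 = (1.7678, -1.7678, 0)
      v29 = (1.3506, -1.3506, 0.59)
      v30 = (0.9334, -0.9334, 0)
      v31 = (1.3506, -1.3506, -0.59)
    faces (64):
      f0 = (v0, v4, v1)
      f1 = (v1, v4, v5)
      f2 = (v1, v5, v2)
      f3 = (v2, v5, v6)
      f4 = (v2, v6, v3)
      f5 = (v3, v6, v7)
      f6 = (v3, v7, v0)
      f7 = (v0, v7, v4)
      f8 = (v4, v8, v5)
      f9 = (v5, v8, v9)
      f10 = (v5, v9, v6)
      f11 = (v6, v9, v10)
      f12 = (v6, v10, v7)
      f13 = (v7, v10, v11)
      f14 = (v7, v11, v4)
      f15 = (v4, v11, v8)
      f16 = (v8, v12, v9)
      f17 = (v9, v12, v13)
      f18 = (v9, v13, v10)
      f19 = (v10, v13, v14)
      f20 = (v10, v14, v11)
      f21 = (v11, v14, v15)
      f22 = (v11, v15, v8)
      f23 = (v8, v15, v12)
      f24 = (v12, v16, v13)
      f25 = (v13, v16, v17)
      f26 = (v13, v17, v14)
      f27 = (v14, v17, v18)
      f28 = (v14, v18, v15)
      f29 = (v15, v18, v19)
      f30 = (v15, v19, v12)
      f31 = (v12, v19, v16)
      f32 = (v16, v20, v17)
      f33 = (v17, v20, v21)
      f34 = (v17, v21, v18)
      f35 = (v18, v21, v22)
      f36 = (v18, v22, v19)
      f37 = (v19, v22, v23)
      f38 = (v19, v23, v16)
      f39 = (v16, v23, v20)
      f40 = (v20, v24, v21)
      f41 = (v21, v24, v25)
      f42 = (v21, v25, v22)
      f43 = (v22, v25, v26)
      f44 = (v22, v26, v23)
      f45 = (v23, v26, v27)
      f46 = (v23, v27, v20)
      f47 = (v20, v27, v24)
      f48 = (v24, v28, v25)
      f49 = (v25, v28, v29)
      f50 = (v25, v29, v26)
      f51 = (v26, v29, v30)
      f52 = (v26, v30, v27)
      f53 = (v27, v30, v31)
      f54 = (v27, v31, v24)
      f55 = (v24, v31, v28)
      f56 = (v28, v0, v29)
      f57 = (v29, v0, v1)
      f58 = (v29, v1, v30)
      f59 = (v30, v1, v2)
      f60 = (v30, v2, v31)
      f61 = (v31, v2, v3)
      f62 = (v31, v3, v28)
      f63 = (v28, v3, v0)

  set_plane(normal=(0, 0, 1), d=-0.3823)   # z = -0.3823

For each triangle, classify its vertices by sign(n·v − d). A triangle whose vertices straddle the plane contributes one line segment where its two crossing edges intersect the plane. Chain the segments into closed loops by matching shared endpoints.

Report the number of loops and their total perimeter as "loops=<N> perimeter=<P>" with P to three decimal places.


loops=2 perimeter=23.390

Straddling triangles (32 of 64):
  (v2,v6,v3) [++-] → (1.5662, 0.328588, -0.3823)–(1.7023, 0, -0.3823)  len=0.3557
  (v3,v6,v7) [-+-] → (1.5662, 0.328588, -0.3823)–(1.20373, 1.20373, -0.3823)  len=0.9472
  (v3,v7,v0) [--+] → (1.75523, 0.875143, -0.3823)–(2.1177, 0, -0.3823)  len=0.9472
  (v0,v7,v4) [+-+] → (1.75523, 0.875143, -0.3823)–(1.49747, 1.49747, -0.3823)  len=0.6736
  (v6,v10,v7) [++-] → (0.875143, 1.33983, -0.3823)–(1.20373, 1.20373, -0.3823)  len=0.3557
  (v7,v10,v11) [-+-] → (0.875143, 1.33983, -0.3823)–(0, 1.7023, -0.3823)  len=0.9472
  (v7,v11,v4) [--+] → (0.622326, 1.85994, -0.3823)–(1.49747, 1.49747, -0.3823)  len=0.9472
  (v4,v11,v8) [+-+] → (0.622326, 1.85994, -0.3823)–(0, 2.1177, -0.3823)  len=0.6736
  (v10,v14,v11) [++-] → (-0.328588, 1.5662, -0.3823)–(0, 1.7023, -0.3823)  len=0.3557
  (v11,v14,v15) [-+-] → (-0.328588, 1.5662, -0.3823)–(-1.20373, 1.20373, -0.3823)  len=0.9472
  (v11,v15,v8) [--+] → (-0.875143, 1.75523, -0.3823)–(0, 2.1177, -0.3823)  len=0.9472
  (v8,v15,v12) [+-+] → (-0.875143, 1.75523, -0.3823)–(-1.49747, 1.49747, -0.3823)  len=0.6736
  (v14,v18,v15) [++-] → (-1.33983, 0.875143, -0.3823)–(-1.20373, 1.20373, -0.3823)  len=0.3557
  (v15,v18,v19) [-+-] → (-1.33983, 0.875143, -0.3823)–(-1.7023, 0, -0.3823)  len=0.9472
  (v15,v19,v12) [--+] → (-1.85994, 0.622326, -0.3823)–(-1.49747, 1.49747, -0.3823)  len=0.9472
  (v12,v19,v16) [+-+] → (-1.85994, 0.622326, -0.3823)–(-2.1177, 0, -0.3823)  len=0.6736
  (v18,v22,v19) [++-] → (-1.5662, -0.328588, -0.3823)–(-1.7023, 0, -0.3823)  len=0.3557
  (v19,v22,v23) [-+-] → (-1.5662, -0.328588, -0.3823)–(-1.20373, -1.20373, -0.3823)  len=0.9472
  (v19,v23,v16) [--+] → (-1.75523, -0.875143, -0.3823)–(-2.1177, 0, -0.3823)  len=0.9472
  (v16,v23,v20) [+-+] → (-1.75523, -0.875143, -0.3823)–(-1.49747, -1.49747, -0.3823)  len=0.6736
  (v22,v26,v23) [++-] → (-0.875143, -1.33983, -0.3823)–(-1.20373, -1.20373, -0.3823)  len=0.3557
  (v23,v26,v27) [-+-] → (-0.875143, -1.33983, -0.3823)–(0, -1.7023, -0.3823)  len=0.9472
  (v23,v27,v20) [--+] → (-0.622326, -1.85994, -0.3823)–(-1.49747, -1.49747, -0.3823)  len=0.9472
  (v20,v27,v24) [+-+] → (-0.622326, -1.85994, -0.3823)–(0, -2.1177, -0.3823)  len=0.6736
  (v26,v30,v27) [++-] → (0.328588, -1.5662, -0.3823)–(0, -1.7023, -0.3823)  len=0.3557
  (v27,v30,v31) [-+-] → (0.328588, -1.5662, -0.3823)–(1.20373, -1.20373, -0.3823)  len=0.9472
  (v27,v31,v24) [--+] → (0.875143, -1.75523, -0.3823)–(0, -2.1177, -0.3823)  len=0.9472
  (v24,v31,v28) [+-+] → (0.875143, -1.75523, -0.3823)–(1.49747, -1.49747, -0.3823)  len=0.6736
  (v30,v2,v31) [++-] → (1.33983, -0.875143, -0.3823)–(1.20373, -1.20373, -0.3823)  len=0.3557
  (v31,v2,v3) [-+-] → (1.33983, -0.875143, -0.3823)–(1.7023, 0, -0.3823)  len=0.9472
  (v31,v3,v28) [--+] → (1.85994, -0.622326, -0.3823)–(1.49747, -1.49747, -0.3823)  len=0.9472
  (v28,v3,v0) [+-+] → (1.85994, -0.622326, -0.3823)–(2.1177, 0, -0.3823)  len=0.6736

Chained into 2 loop(s):
  loop 1: 16 segments, perimeter = 10.4232
  loop 2: 16 segments, perimeter = 12.9667
Total perimeter = 23.390


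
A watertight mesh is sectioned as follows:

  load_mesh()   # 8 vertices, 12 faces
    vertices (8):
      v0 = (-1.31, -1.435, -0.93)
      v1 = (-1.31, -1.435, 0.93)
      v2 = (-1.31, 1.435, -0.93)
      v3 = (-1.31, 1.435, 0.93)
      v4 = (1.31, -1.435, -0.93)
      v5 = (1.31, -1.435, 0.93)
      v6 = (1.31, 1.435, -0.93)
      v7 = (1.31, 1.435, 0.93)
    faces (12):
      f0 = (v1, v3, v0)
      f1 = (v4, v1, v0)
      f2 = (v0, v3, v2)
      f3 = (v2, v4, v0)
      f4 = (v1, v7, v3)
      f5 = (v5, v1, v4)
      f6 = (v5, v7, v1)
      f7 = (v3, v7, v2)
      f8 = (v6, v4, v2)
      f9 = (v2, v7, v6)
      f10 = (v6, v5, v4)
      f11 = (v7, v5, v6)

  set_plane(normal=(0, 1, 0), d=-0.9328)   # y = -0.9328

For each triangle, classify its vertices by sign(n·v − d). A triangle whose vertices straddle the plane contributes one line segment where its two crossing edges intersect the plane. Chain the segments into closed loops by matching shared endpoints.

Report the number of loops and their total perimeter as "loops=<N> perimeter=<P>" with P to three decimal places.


Straddling triangles (8 of 12):
  (v1,v3,v0) [-+-] → (-1.31, -0.9328, 0.93)–(-1.31, -0.9328, -0.604532)  len=1.5345
  (v0,v3,v2) [-++] → (-1.31, -0.9328, -0.604532)–(-1.31, -0.9328, -0.93)  len=0.3255
  (v2,v4,v0) [+--] → (0.851546, -0.9328, -0.93)–(-1.31, -0.9328, -0.93)  len=2.1615
  (v1,v7,v3) [-++] → (-0.851546, -0.9328, 0.93)–(-1.31, -0.9328, 0.93)  len=0.4585
  (v5,v7,v1) [-+-] → (1.31, -0.9328, 0.93)–(-0.851546, -0.9328, 0.93)  len=2.1615
  (v6,v4,v2) [+-+] → (1.31, -0.9328, -0.93)–(0.851546, -0.9328, -0.93)  len=0.4585
  (v6,v5,v4) [+--] → (1.31, -0.9328, 0.604532)–(1.31, -0.9328, -0.93)  len=1.5345
  (v7,v5,v6) [+-+] → (1.31, -0.9328, 0.93)–(1.31, -0.9328, 0.604532)  len=0.3255

Chained into 1 loop(s):
  loop 1: 8 segments, perimeter = 8.9600
Total perimeter = 8.960

loops=1 perimeter=8.960


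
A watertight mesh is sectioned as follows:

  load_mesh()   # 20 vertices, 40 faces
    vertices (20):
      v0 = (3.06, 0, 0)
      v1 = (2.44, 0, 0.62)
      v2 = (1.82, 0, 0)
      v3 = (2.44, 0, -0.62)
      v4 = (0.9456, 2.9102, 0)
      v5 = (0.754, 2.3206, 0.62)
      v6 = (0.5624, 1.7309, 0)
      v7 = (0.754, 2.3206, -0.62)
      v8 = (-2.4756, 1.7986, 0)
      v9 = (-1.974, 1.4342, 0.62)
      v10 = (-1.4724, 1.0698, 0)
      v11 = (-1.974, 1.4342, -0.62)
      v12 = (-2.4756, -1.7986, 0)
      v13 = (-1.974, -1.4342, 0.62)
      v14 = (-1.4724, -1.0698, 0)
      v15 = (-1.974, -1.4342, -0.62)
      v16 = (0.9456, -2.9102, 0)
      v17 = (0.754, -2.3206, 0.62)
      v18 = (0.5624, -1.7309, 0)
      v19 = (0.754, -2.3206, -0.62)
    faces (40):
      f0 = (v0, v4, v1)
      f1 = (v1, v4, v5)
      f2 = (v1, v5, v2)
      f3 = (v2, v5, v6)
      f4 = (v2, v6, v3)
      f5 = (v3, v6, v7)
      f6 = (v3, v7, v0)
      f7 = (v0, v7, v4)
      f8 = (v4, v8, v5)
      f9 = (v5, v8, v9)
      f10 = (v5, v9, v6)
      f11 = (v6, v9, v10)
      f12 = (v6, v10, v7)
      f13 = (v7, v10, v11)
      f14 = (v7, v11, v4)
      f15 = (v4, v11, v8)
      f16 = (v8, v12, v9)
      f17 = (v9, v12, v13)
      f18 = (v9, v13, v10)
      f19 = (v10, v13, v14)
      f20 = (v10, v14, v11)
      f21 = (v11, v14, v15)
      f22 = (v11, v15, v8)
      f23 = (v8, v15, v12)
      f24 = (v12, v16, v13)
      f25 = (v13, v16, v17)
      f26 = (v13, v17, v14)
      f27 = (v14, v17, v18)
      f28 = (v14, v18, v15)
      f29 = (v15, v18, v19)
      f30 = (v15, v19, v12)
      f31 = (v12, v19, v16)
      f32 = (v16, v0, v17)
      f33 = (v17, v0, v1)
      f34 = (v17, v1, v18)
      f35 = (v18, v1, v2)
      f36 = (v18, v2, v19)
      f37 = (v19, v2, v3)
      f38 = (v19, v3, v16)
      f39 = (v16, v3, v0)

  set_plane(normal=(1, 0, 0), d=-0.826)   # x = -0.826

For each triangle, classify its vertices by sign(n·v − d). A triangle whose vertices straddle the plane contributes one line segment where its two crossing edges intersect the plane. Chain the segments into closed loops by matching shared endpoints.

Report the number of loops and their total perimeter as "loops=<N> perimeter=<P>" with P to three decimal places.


loops=2 perimeter=6.512

Straddling triangles (16 of 40):
  (v4,v8,v5) [+-+] → (-0.826, 2.33458, 0)–(-0.826, 2.06522, 0.316681)  len=0.4157
  (v5,v8,v9) [+--] → (-0.826, 2.06522, 0.316681)–(-0.826, 1.80722, 0.62)  len=0.3982
  (v5,v9,v6) [+-+] → (-0.826, 1.80722, 0.62)–(-0.826, 1.56849, 0.339382)  len=0.3684
  (v6,v9,v10) [+--] → (-0.826, 1.56849, 0.339382)–(-0.826, 1.27981, 0)  len=0.4455
  (v6,v10,v7) [+-+] → (-0.826, 1.27981, 0)–(-0.826, 1.43295, -0.180007)  len=0.2363
  (v7,v10,v11) [+--] → (-0.826, 1.43295, -0.180007)–(-0.826, 1.80722, -0.62)  len=0.5776
  (v7,v11,v4) [+-+] → (-0.826, 1.80722, -0.62)–(-0.826, 2.01457, -0.376213)  len=0.3200
  (v4,v11,v8) [+--] → (-0.826, 2.01457, -0.376213)–(-0.826, 2.33458, 0)  len=0.4939
  (v12,v16,v13) [-+-] → (-0.826, -2.33458, 0)–(-0.826, -2.01457, 0.376213)  len=0.4939
  (v13,v16,v17) [-++] → (-0.826, -2.01457, 0.376213)–(-0.826, -1.80722, 0.62)  len=0.3200
  (v13,v17,v14) [-+-] → (-0.826, -1.80722, 0.62)–(-0.826, -1.43295, 0.180007)  len=0.5776
  (v14,v17,v18) [-++] → (-0.826, -1.43295, 0.180007)–(-0.826, -1.27981, 0)  len=0.2363
  (v14,v18,v15) [-+-] → (-0.826, -1.27981, 0)–(-0.826, -1.56849, -0.339382)  len=0.4455
  (v15,v18,v19) [-++] → (-0.826, -1.56849, -0.339382)–(-0.826, -1.80722, -0.62)  len=0.3684
  (v15,v19,v12) [-+-] → (-0.826, -1.80722, -0.62)–(-0.826, -2.06522, -0.316681)  len=0.3982
  (v12,v19,v16) [-++] → (-0.826, -2.06522, -0.316681)–(-0.826, -2.33458, 0)  len=0.4157

Chained into 2 loop(s):
  loop 1: 8 segments, perimeter = 3.2558
  loop 2: 8 segments, perimeter = 3.2558
Total perimeter = 6.512


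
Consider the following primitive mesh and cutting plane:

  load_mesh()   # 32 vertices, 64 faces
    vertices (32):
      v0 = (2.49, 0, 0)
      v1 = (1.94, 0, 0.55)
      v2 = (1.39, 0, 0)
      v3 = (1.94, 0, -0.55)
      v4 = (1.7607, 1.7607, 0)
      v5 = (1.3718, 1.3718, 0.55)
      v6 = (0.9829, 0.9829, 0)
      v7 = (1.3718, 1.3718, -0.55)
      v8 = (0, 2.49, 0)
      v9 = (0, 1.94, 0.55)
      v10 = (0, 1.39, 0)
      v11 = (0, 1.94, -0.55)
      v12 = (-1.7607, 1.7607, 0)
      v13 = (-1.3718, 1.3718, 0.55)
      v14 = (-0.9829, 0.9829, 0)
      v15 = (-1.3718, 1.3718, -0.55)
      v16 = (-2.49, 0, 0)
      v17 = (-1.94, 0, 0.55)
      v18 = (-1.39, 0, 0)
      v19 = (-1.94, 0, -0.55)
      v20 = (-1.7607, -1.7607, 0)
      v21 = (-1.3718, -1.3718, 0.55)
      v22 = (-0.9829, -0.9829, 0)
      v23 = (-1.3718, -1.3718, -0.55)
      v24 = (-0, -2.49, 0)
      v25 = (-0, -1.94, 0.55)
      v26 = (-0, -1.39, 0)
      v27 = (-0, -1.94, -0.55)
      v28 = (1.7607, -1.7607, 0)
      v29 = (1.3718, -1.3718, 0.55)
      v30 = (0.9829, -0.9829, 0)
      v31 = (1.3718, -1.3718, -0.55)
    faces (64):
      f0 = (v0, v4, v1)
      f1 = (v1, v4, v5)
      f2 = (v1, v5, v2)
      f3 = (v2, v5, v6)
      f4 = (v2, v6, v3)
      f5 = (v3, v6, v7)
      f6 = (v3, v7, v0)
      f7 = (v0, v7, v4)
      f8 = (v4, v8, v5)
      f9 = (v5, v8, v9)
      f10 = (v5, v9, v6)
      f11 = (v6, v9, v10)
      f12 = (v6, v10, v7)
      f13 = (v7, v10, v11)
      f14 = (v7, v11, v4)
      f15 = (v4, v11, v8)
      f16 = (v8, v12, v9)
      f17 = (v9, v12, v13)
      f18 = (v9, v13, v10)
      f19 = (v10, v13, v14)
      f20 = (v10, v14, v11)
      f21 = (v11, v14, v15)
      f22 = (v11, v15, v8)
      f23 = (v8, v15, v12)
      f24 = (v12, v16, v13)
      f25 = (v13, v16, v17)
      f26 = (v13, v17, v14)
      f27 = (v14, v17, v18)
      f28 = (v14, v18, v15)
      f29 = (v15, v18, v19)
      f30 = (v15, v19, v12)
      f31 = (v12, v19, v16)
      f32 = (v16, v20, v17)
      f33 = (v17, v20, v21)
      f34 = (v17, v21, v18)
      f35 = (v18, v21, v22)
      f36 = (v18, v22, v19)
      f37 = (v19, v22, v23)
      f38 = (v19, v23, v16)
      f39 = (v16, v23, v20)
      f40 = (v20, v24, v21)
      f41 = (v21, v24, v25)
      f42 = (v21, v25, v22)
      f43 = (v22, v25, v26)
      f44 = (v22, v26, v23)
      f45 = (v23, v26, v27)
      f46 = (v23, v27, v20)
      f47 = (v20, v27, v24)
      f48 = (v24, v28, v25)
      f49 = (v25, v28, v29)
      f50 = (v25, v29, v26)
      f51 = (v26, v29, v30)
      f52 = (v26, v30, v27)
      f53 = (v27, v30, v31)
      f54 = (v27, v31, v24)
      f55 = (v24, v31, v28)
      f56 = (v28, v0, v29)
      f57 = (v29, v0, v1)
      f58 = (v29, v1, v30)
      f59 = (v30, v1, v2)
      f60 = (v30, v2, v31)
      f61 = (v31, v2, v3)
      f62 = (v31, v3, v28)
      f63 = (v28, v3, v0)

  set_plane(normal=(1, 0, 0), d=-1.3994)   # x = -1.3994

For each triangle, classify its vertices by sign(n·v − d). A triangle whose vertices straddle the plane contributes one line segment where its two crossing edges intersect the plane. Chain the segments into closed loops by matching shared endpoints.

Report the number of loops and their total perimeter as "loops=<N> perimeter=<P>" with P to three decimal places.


Straddling triangles (18 of 64):
  (v8,v12,v9) [+-+] → (-1.3994, 1.91035, 0)–(-1.3994, 1.79749, 0.112861)  len=0.1596
  (v9,v12,v13) [+-+] → (-1.3994, 1.79749, 0.112861)–(-1.3994, 1.3994, 0.510967)  len=0.5630
  (v8,v15,v12) [++-] → (-1.3994, 1.3994, -0.510967)–(-1.3994, 1.91035, 0)  len=0.7226
  (v12,v16,v13) [--+] → (-1.3994, 1.33794, 0.536425)–(-1.3994, 1.3994, 0.510967)  len=0.0665
  (v13,v16,v17) [+--] → (-1.3994, 1.33794, 0.536425)–(-1.3994, 1.30517, 0.55)  len=0.0355
  (v13,v17,v14) [+-+] → (-1.3994, 1.30517, 0.55)–(-1.3994, 0.555173, 0.239343)  len=0.8118
  (v14,v17,v18) [+-+] → (-1.3994, 0.555173, 0.239343)–(-1.3994, 0, 0.0094)  len=0.6009
  (v15,v18,v19) [++-] → (-1.3994, 0, -0.0094)–(-1.3994, 1.30517, -0.55)  len=1.4127
  (v15,v19,v12) [+--] → (-1.3994, 1.30517, -0.55)–(-1.3994, 1.3994, -0.510967)  len=0.1020
  (v17,v20,v21) [--+] → (-1.3994, -1.3994, 0.510967)–(-1.3994, -1.30517, 0.55)  len=0.1020
  (v17,v21,v18) [-++] → (-1.3994, -1.30517, 0.55)–(-1.3994, 0, 0.0094)  len=1.4127
  (v18,v22,v19) [++-] → (-1.3994, -0.555173, -0.239343)–(-1.3994, 0, -0.0094)  len=0.6009
  (v19,v22,v23) [-++] → (-1.3994, -0.555173, -0.239343)–(-1.3994, -1.30517, -0.55)  len=0.8118
  (v19,v23,v16) [-+-] → (-1.3994, -1.30517, -0.55)–(-1.3994, -1.33794, -0.536425)  len=0.0355
  (v16,v23,v20) [-+-] → (-1.3994, -1.33794, -0.536425)–(-1.3994, -1.3994, -0.510967)  len=0.0665
  (v20,v24,v21) [-++] → (-1.3994, -1.91035, 0)–(-1.3994, -1.3994, 0.510967)  len=0.7226
  (v23,v27,v20) [++-] → (-1.3994, -1.79749, -0.112861)–(-1.3994, -1.3994, -0.510967)  len=0.5630
  (v20,v27,v24) [-++] → (-1.3994, -1.79749, -0.112861)–(-1.3994, -1.91035, 0)  len=0.1596

Chained into 1 loop(s):
  loop 1: 18 segments, perimeter = 8.9492
Total perimeter = 8.949

loops=1 perimeter=8.949


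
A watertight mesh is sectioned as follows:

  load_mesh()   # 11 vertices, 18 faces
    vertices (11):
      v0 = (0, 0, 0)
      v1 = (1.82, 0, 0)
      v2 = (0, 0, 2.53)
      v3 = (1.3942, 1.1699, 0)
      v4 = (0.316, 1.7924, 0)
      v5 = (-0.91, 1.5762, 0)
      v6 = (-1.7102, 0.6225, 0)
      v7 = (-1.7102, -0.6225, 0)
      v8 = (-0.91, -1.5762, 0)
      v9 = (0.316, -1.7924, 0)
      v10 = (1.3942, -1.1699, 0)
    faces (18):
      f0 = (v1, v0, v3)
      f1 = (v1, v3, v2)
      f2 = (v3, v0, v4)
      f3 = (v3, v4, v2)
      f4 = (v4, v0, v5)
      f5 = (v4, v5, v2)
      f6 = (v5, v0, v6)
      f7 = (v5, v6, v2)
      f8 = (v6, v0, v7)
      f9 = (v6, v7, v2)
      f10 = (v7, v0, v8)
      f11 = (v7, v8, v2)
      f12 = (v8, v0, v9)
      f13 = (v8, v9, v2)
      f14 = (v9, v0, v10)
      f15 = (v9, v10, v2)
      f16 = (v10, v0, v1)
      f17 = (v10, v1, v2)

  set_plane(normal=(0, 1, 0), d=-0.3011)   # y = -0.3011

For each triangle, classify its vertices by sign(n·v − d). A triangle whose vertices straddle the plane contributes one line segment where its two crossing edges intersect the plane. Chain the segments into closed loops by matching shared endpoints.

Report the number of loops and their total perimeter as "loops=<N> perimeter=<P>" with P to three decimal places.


Straddling triangles (10 of 18):
  (v6,v0,v7) [++-] → (-0.827215, -0.3011, 0)–(-1.7102, -0.3011, 0)  len=0.8830
  (v6,v7,v2) [+-+] → (-1.7102, -0.3011, 0)–(-0.827215, -0.3011, 1.30625)  len=1.5767
  (v7,v0,v8) [-+-] → (-0.827215, -0.3011, 0)–(-0.173836, -0.3011, 0)  len=0.6534
  (v7,v8,v2) [--+] → (-0.173836, -0.3011, 2.0467)–(-0.827215, -0.3011, 1.30625)  len=0.9875
  (v8,v0,v9) [-+-] → (-0.173836, -0.3011, 0)–(0.0530839, -0.3011, 0)  len=0.2269
  (v8,v9,v2) [--+] → (0.0530839, -0.3011, 2.10499)–(-0.173836, -0.3011, 2.0467)  len=0.2343
  (v9,v0,v10) [-+-] → (0.0530839, -0.3011, 0)–(0.358829, -0.3011, 0)  len=0.3057
  (v9,v10,v2) [--+] → (0.358829, -0.3011, 1.87885)–(0.0530839, -0.3011, 2.10499)  len=0.3803
  (v10,v0,v1) [-++] → (0.358829, -0.3011, 0)–(1.71041, -0.3011, 0)  len=1.3516
  (v10,v1,v2) [-++] → (1.71041, -0.3011, 0)–(0.358829, -0.3011, 1.87885)  len=2.3145

Chained into 1 loop(s):
  loop 1: 10 segments, perimeter = 8.9139
Total perimeter = 8.914

loops=1 perimeter=8.914


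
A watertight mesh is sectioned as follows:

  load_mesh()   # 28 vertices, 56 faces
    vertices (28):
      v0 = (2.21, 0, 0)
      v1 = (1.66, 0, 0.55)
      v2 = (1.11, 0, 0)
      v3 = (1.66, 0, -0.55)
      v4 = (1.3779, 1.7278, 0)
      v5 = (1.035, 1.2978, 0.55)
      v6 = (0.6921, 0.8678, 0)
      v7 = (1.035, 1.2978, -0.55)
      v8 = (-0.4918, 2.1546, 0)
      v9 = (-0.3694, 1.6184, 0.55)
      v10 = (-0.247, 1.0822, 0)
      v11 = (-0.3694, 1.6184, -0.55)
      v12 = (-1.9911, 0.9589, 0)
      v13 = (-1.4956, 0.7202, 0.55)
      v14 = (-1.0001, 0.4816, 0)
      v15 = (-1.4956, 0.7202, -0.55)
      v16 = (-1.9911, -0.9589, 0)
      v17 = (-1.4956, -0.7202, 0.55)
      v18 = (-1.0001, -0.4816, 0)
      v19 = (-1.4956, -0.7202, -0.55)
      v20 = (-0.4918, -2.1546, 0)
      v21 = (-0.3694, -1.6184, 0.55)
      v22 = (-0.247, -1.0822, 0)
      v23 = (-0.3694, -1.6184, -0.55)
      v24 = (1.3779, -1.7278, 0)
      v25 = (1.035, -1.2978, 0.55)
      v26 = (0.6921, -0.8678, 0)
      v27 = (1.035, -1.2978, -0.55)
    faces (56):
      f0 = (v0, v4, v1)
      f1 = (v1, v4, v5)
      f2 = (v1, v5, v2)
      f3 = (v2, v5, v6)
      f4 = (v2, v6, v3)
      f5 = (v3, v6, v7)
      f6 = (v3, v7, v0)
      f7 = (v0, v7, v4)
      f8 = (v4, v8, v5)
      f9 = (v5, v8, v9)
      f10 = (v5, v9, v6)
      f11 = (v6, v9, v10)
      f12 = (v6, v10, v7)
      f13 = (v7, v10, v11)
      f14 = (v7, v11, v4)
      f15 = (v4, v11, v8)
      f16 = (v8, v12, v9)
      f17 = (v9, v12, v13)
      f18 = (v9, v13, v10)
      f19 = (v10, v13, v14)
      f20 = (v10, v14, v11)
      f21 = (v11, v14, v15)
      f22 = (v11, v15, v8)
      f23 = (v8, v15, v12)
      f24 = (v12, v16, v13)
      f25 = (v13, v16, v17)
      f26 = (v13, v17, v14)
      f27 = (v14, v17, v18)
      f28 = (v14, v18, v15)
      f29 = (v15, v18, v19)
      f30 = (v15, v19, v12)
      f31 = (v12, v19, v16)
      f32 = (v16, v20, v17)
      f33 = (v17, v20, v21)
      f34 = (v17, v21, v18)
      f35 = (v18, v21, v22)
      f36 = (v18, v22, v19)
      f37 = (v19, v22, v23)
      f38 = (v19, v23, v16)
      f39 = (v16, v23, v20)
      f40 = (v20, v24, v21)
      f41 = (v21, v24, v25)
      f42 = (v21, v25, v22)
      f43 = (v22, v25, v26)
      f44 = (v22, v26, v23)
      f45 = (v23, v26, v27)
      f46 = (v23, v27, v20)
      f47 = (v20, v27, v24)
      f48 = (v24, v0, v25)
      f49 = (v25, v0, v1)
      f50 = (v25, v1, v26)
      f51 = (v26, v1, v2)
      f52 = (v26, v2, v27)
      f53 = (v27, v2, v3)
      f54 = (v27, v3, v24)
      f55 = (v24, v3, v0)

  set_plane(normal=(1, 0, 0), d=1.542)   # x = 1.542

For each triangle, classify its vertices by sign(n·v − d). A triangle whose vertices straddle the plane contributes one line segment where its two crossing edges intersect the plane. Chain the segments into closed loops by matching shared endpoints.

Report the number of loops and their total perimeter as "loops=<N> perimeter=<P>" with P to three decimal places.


loops=1 perimeter=6.158

Straddling triangles (14 of 56):
  (v0,v4,v1) [+-+] → (1.542, 1.38706, 0)–(1.542, 0.722724, 0.31994)  len=0.7374
  (v1,v4,v5) [+--] → (1.542, 0.722724, 0.31994)–(1.542, 0.245025, 0.55)  len=0.5302
  (v1,v5,v2) [+--] → (1.542, 0.245025, 0.55)–(1.542, 0, 0.432)  len=0.2720
  (v2,v6,v3) [--+] → (1.542, 0.105796, -0.482948)–(1.542, 0, -0.432)  len=0.1174
  (v3,v6,v7) [+--] → (1.542, 0.105796, -0.482948)–(1.542, 0.245025, -0.55)  len=0.1545
  (v3,v7,v0) [+-+] → (1.542, 0.245025, -0.55)–(1.542, 0.737813, -0.312681)  len=0.5470
  (v0,v7,v4) [+--] → (1.542, 0.737813, -0.312681)–(1.542, 1.38706, 0)  len=0.7206
  (v24,v0,v25) [-+-] → (1.542, -1.38706, 0)–(1.542, -0.737813, 0.312681)  len=0.7206
  (v25,v0,v1) [-++] → (1.542, -0.737813, 0.312681)–(1.542, -0.245025, 0.55)  len=0.5470
  (v25,v1,v26) [-+-] → (1.542, -0.245025, 0.55)–(1.542, -0.105796, 0.482948)  len=0.1545
  (v26,v1,v2) [-+-] → (1.542, -0.105796, 0.482948)–(1.542, 0, 0.432)  len=0.1174
  (v27,v2,v3) [--+] → (1.542, 0, -0.432)–(1.542, -0.245025, -0.55)  len=0.2720
  (v27,v3,v24) [-+-] → (1.542, -0.245025, -0.55)–(1.542, -0.722724, -0.31994)  len=0.5302
  (v24,v3,v0) [-++] → (1.542, -0.722724, -0.31994)–(1.542, -1.38706, 0)  len=0.7374

Chained into 1 loop(s):
  loop 1: 14 segments, perimeter = 6.1581
Total perimeter = 6.158


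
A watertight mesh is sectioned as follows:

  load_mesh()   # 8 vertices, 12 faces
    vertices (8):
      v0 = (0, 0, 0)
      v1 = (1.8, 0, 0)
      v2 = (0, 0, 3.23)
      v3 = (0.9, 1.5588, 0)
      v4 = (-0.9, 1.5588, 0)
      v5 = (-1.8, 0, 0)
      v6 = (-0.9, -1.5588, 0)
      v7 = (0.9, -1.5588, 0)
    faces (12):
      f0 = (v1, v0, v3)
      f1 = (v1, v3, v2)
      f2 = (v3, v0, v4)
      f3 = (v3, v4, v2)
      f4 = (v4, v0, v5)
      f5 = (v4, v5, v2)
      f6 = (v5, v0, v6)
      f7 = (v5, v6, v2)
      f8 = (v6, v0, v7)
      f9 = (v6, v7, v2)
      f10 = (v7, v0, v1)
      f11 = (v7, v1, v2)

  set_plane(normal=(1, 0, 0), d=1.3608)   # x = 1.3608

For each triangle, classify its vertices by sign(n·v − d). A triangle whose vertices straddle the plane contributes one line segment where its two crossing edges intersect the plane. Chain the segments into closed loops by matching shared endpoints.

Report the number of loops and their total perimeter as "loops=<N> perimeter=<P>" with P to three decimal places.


loops=1 perimeter=3.712

Straddling triangles (4 of 12):
  (v1,v0,v3) [+--] → (1.3608, 0, 0)–(1.3608, 0.760694, 0)  len=0.7607
  (v1,v3,v2) [+--] → (1.3608, 0.760694, 0)–(1.3608, 0, 0.78812)  len=1.0953
  (v7,v0,v1) [--+] → (1.3608, 0, 0)–(1.3608, -0.760694, 0)  len=0.7607
  (v7,v1,v2) [-+-] → (1.3608, -0.760694, 0)–(1.3608, 0, 0.78812)  len=1.0953

Chained into 1 loop(s):
  loop 1: 4 segments, perimeter = 3.7121
Total perimeter = 3.712


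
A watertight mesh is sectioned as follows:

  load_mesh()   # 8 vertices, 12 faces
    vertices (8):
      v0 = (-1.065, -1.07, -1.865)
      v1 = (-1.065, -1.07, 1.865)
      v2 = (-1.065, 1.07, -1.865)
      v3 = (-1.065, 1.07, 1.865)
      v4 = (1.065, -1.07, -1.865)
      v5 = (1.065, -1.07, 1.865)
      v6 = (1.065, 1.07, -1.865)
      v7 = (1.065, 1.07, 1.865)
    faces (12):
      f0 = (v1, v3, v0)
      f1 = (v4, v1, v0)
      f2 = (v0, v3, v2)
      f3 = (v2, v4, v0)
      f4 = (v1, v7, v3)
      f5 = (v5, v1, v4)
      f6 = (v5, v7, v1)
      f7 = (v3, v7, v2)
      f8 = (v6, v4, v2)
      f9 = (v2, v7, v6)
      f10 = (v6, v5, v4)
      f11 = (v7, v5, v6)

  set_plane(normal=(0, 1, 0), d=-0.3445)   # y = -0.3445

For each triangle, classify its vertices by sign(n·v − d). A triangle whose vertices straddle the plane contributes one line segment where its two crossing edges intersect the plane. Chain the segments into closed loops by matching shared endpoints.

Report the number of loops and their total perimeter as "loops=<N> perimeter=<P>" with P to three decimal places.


loops=1 perimeter=11.720

Straddling triangles (8 of 12):
  (v1,v3,v0) [-+-] → (-1.065, -0.3445, 1.865)–(-1.065, -0.3445, -0.60046)  len=2.4655
  (v0,v3,v2) [-++] → (-1.065, -0.3445, -0.60046)–(-1.065, -0.3445, -1.865)  len=1.2645
  (v2,v4,v0) [+--] → (0.34289, -0.3445, -1.865)–(-1.065, -0.3445, -1.865)  len=1.4079
  (v1,v7,v3) [-++] → (-0.34289, -0.3445, 1.865)–(-1.065, -0.3445, 1.865)  len=0.7221
  (v5,v7,v1) [-+-] → (1.065, -0.3445, 1.865)–(-0.34289, -0.3445, 1.865)  len=1.4079
  (v6,v4,v2) [+-+] → (1.065, -0.3445, -1.865)–(0.34289, -0.3445, -1.865)  len=0.7221
  (v6,v5,v4) [+--] → (1.065, -0.3445, 0.60046)–(1.065, -0.3445, -1.865)  len=2.4655
  (v7,v5,v6) [+-+] → (1.065, -0.3445, 1.865)–(1.065, -0.3445, 0.60046)  len=1.2645

Chained into 1 loop(s):
  loop 1: 8 segments, perimeter = 11.7200
Total perimeter = 11.720


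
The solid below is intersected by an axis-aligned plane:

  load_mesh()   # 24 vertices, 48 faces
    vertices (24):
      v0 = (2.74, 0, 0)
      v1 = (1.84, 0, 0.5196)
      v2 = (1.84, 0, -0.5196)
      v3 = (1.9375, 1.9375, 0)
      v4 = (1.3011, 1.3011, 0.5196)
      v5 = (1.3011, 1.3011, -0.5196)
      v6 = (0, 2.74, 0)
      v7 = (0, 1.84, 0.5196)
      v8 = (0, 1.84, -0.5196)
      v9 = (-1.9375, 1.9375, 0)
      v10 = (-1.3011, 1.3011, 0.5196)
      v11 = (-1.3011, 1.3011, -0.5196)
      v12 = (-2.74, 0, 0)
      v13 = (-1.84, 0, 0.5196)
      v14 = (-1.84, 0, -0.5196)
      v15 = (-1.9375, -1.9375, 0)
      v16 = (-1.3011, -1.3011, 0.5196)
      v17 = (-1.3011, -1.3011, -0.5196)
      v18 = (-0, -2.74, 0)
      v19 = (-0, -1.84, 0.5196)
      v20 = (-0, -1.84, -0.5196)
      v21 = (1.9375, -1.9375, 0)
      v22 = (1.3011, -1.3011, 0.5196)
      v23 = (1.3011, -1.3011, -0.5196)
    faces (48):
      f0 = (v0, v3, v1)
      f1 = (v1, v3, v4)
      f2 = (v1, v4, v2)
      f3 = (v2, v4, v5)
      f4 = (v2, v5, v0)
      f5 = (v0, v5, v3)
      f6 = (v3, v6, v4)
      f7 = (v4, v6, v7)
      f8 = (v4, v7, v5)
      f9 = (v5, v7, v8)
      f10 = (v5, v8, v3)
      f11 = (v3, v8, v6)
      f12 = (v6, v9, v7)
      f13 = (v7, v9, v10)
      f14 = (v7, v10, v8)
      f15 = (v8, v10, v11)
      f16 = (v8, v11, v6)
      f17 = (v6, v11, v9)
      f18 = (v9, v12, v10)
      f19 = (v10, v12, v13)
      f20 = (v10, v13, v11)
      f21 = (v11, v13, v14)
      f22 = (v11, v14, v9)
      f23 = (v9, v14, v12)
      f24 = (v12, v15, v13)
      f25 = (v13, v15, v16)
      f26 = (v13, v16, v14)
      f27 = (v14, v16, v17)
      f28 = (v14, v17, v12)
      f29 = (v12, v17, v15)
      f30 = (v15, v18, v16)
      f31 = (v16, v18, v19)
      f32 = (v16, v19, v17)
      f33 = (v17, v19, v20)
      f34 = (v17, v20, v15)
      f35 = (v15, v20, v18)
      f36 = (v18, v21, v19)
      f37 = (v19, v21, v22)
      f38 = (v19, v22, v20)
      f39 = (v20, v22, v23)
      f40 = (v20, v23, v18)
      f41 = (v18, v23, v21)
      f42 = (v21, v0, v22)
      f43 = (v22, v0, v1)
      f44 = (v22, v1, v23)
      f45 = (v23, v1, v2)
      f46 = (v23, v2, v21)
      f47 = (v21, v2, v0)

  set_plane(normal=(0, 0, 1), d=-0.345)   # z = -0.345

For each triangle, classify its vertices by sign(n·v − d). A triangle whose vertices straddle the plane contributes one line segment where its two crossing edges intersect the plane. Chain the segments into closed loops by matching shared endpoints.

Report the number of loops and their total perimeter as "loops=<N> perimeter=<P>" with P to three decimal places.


Straddling triangles (32 of 48):
  (v1,v4,v2) [++-] → (1.74946, 0.218603, -0.345)–(1.84, 0, -0.345)  len=0.2366
  (v2,v4,v5) [-+-] → (1.74946, 0.218603, -0.345)–(1.3011, 1.3011, -0.345)  len=1.1717
  (v2,v5,v0) [--+] → (1.78461, 0.863894, -0.345)–(2.14242, 0, -0.345)  len=0.9351
  (v0,v5,v3) [+-+] → (1.78461, 0.863894, -0.345)–(1.51495, 1.51495, -0.345)  len=0.7047
  (v4,v7,v5) [++-] → (1.0825, 1.39164, -0.345)–(1.3011, 1.3011, -0.345)  len=0.2366
  (v5,v7,v8) [-+-] → (1.0825, 1.39164, -0.345)–(0, 1.84, -0.345)  len=1.1717
  (v5,v8,v3) [--+] → (0.651054, 1.87276, -0.345)–(1.51495, 1.51495, -0.345)  len=0.9351
  (v3,v8,v6) [+-+] → (0.651054, 1.87276, -0.345)–(0, 2.14242, -0.345)  len=0.7047
  (v7,v10,v8) [++-] → (-0.218603, 1.74946, -0.345)–(0, 1.84, -0.345)  len=0.2366
  (v8,v10,v11) [-+-] → (-0.218603, 1.74946, -0.345)–(-1.3011, 1.3011, -0.345)  len=1.1717
  (v8,v11,v6) [--+] → (-0.863894, 1.78461, -0.345)–(0, 2.14242, -0.345)  len=0.9351
  (v6,v11,v9) [+-+] → (-0.863894, 1.78461, -0.345)–(-1.51495, 1.51495, -0.345)  len=0.7047
  (v10,v13,v11) [++-] → (-1.39164, 1.0825, -0.345)–(-1.3011, 1.3011, -0.345)  len=0.2366
  (v11,v13,v14) [-+-] → (-1.39164, 1.0825, -0.345)–(-1.84, 0, -0.345)  len=1.1717
  (v11,v14,v9) [--+] → (-1.87276, 0.651054, -0.345)–(-1.51495, 1.51495, -0.345)  len=0.9351
  (v9,v14,v12) [+-+] → (-1.87276, 0.651054, -0.345)–(-2.14242, 0, -0.345)  len=0.7047
  (v13,v16,v14) [++-] → (-1.74946, -0.218603, -0.345)–(-1.84, 0, -0.345)  len=0.2366
  (v14,v16,v17) [-+-] → (-1.74946, -0.218603, -0.345)–(-1.3011, -1.3011, -0.345)  len=1.1717
  (v14,v17,v12) [--+] → (-1.78461, -0.863894, -0.345)–(-2.14242, 0, -0.345)  len=0.9351
  (v12,v17,v15) [+-+] → (-1.78461, -0.863894, -0.345)–(-1.51495, -1.51495, -0.345)  len=0.7047
  (v16,v19,v17) [++-] → (-1.0825, -1.39164, -0.345)–(-1.3011, -1.3011, -0.345)  len=0.2366
  (v17,v19,v20) [-+-] → (-1.0825, -1.39164, -0.345)–(0, -1.84, -0.345)  len=1.1717
  (v17,v20,v15) [--+] → (-0.651054, -1.87276, -0.345)–(-1.51495, -1.51495, -0.345)  len=0.9351
  (v15,v20,v18) [+-+] → (-0.651054, -1.87276, -0.345)–(0, -2.14242, -0.345)  len=0.7047
  (v19,v22,v20) [++-] → (0.218603, -1.74946, -0.345)–(0, -1.84, -0.345)  len=0.2366
  (v20,v22,v23) [-+-] → (0.218603, -1.74946, -0.345)–(1.3011, -1.3011, -0.345)  len=1.1717
  (v20,v23,v18) [--+] → (0.863894, -1.78461, -0.345)–(0, -2.14242, -0.345)  len=0.9351
  (v18,v23,v21) [+-+] → (0.863894, -1.78461, -0.345)–(1.51495, -1.51495, -0.345)  len=0.7047
  (v22,v1,v23) [++-] → (1.39164, -1.0825, -0.345)–(1.3011, -1.3011, -0.345)  len=0.2366
  (v23,v1,v2) [-+-] → (1.39164, -1.0825, -0.345)–(1.84, 0, -0.345)  len=1.1717
  (v23,v2,v21) [--+] → (1.87276, -0.651054, -0.345)–(1.51495, -1.51495, -0.345)  len=0.9351
  (v21,v2,v0) [+-+] → (1.87276, -0.651054, -0.345)–(2.14242, 0, -0.345)  len=0.7047

Chained into 2 loop(s):
  loop 1: 16 segments, perimeter = 11.2663
  loop 2: 16 segments, perimeter = 13.1180
Total perimeter = 24.384

loops=2 perimeter=24.384
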